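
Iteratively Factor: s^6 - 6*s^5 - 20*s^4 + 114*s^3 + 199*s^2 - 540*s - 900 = (s - 3)*(s^5 - 3*s^4 - 29*s^3 + 27*s^2 + 280*s + 300) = (s - 3)*(s + 2)*(s^4 - 5*s^3 - 19*s^2 + 65*s + 150) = (s - 5)*(s - 3)*(s + 2)*(s^3 - 19*s - 30) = (s - 5)^2*(s - 3)*(s + 2)*(s^2 + 5*s + 6) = (s - 5)^2*(s - 3)*(s + 2)^2*(s + 3)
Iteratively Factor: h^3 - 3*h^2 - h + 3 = (h - 3)*(h^2 - 1) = (h - 3)*(h + 1)*(h - 1)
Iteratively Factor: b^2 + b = (b)*(b + 1)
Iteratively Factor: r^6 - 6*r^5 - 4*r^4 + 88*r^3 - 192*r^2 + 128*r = (r + 4)*(r^5 - 10*r^4 + 36*r^3 - 56*r^2 + 32*r) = (r - 2)*(r + 4)*(r^4 - 8*r^3 + 20*r^2 - 16*r) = (r - 4)*(r - 2)*(r + 4)*(r^3 - 4*r^2 + 4*r) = (r - 4)*(r - 2)^2*(r + 4)*(r^2 - 2*r) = (r - 4)*(r - 2)^3*(r + 4)*(r)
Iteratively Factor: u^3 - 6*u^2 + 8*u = (u)*(u^2 - 6*u + 8) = u*(u - 4)*(u - 2)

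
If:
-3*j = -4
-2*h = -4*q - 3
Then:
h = 2*q + 3/2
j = 4/3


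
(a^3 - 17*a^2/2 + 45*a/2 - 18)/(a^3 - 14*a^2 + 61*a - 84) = (a - 3/2)/(a - 7)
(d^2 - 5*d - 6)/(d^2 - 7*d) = (d^2 - 5*d - 6)/(d*(d - 7))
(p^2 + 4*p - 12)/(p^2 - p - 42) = (p - 2)/(p - 7)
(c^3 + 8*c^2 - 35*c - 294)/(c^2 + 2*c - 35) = (c^2 + c - 42)/(c - 5)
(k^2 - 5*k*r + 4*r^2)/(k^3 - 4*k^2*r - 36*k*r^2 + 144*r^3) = (-k + r)/(-k^2 + 36*r^2)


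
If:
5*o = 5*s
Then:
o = s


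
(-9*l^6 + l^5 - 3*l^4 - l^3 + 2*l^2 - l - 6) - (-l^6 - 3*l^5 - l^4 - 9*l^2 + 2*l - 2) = -8*l^6 + 4*l^5 - 2*l^4 - l^3 + 11*l^2 - 3*l - 4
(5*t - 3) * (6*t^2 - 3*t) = 30*t^3 - 33*t^2 + 9*t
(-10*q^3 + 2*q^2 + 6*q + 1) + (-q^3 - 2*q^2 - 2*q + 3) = -11*q^3 + 4*q + 4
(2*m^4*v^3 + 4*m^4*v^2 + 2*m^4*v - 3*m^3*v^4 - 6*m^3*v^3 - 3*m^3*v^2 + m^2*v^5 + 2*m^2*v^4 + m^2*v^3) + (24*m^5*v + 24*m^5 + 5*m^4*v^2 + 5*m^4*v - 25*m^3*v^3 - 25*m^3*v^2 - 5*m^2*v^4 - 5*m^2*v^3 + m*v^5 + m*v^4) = 24*m^5*v + 24*m^5 + 2*m^4*v^3 + 9*m^4*v^2 + 7*m^4*v - 3*m^3*v^4 - 31*m^3*v^3 - 28*m^3*v^2 + m^2*v^5 - 3*m^2*v^4 - 4*m^2*v^3 + m*v^5 + m*v^4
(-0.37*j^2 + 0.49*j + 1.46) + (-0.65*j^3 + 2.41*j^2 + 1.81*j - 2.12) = -0.65*j^3 + 2.04*j^2 + 2.3*j - 0.66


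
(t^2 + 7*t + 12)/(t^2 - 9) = (t + 4)/(t - 3)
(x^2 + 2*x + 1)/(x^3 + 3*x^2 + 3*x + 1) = 1/(x + 1)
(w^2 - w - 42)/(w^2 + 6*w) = (w - 7)/w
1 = 1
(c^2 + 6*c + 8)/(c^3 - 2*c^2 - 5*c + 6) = (c + 4)/(c^2 - 4*c + 3)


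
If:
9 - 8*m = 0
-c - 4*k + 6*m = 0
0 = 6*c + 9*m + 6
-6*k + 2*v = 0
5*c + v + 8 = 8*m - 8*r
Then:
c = -43/16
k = 151/64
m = 9/8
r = 471/512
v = 453/64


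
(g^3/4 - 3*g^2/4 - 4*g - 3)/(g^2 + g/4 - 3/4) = (g^2 - 4*g - 12)/(4*g - 3)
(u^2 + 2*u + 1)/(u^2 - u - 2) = (u + 1)/(u - 2)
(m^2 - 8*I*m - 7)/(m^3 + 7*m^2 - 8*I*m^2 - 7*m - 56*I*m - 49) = 1/(m + 7)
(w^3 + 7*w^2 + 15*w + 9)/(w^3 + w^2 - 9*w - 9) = (w + 3)/(w - 3)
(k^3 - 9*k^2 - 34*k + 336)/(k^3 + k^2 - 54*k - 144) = (k - 7)/(k + 3)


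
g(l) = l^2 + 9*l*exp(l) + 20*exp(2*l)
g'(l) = 9*l*exp(l) + 2*l + 40*exp(2*l) + 9*exp(l)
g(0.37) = 46.88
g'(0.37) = 102.43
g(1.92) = 1052.06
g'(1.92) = 2044.11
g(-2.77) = 6.19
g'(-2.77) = -6.38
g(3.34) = 16785.80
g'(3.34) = 32961.68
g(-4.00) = 15.35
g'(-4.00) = -8.48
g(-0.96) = 0.55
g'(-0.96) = 4.08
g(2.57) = 3723.13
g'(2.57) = 7253.58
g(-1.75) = 0.93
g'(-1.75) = -3.47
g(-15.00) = 225.00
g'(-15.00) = -30.00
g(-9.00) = 80.99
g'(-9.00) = -18.01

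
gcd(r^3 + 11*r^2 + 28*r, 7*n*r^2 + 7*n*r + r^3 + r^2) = r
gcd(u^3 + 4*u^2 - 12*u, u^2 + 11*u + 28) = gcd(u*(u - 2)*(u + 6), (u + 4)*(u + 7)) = 1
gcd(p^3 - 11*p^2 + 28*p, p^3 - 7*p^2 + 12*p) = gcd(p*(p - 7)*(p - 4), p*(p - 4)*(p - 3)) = p^2 - 4*p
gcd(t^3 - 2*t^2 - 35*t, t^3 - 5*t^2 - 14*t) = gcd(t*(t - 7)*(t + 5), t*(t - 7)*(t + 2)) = t^2 - 7*t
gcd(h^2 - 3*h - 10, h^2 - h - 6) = h + 2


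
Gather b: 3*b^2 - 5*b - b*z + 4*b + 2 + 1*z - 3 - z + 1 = 3*b^2 + b*(-z - 1)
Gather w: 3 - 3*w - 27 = -3*w - 24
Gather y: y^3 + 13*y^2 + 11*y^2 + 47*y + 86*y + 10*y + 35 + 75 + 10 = y^3 + 24*y^2 + 143*y + 120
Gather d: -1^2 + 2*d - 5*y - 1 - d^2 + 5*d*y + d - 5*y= -d^2 + d*(5*y + 3) - 10*y - 2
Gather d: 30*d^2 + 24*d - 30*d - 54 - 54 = 30*d^2 - 6*d - 108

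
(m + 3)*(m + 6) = m^2 + 9*m + 18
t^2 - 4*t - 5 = (t - 5)*(t + 1)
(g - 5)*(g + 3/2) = g^2 - 7*g/2 - 15/2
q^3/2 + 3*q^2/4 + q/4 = q*(q/2 + 1/2)*(q + 1/2)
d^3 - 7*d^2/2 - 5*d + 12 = (d - 4)*(d - 3/2)*(d + 2)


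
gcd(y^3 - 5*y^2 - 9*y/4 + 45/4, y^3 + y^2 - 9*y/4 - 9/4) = y^2 - 9/4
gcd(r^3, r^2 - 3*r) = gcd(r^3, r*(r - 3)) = r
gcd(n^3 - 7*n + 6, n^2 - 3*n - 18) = n + 3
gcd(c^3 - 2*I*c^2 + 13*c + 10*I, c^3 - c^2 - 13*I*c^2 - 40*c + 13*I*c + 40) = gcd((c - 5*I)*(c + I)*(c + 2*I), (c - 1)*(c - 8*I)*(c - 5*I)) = c - 5*I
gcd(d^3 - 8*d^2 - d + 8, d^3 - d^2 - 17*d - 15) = d + 1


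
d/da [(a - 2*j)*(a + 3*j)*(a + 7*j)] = 3*a^2 + 16*a*j + j^2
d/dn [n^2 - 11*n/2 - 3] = 2*n - 11/2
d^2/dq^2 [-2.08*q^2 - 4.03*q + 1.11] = -4.16000000000000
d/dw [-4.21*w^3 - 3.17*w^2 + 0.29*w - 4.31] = -12.63*w^2 - 6.34*w + 0.29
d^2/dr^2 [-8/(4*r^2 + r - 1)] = 16*(16*r^2 + 4*r - (8*r + 1)^2 - 4)/(4*r^2 + r - 1)^3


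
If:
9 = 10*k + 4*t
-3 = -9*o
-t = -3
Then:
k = -3/10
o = 1/3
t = 3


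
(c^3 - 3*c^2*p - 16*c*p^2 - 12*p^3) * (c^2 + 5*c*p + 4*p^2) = c^5 + 2*c^4*p - 27*c^3*p^2 - 104*c^2*p^3 - 124*c*p^4 - 48*p^5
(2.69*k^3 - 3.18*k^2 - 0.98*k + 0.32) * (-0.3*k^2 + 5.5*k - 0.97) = -0.807*k^5 + 15.749*k^4 - 19.8053*k^3 - 2.4014*k^2 + 2.7106*k - 0.3104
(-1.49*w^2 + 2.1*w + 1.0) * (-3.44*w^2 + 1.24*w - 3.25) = 5.1256*w^4 - 9.0716*w^3 + 4.0065*w^2 - 5.585*w - 3.25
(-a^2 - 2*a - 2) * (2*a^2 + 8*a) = -2*a^4 - 12*a^3 - 20*a^2 - 16*a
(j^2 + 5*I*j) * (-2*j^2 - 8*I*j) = -2*j^4 - 18*I*j^3 + 40*j^2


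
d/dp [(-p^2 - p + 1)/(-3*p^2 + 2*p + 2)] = (-5*p^2 + 2*p - 4)/(9*p^4 - 12*p^3 - 8*p^2 + 8*p + 4)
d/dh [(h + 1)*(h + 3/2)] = 2*h + 5/2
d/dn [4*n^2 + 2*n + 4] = 8*n + 2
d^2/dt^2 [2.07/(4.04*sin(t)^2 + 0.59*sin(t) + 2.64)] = (-135.142848*sin(t)^4 - 14.802156*sin(t)^3 + 290.304873*sin(t)^2 + 32.828544*sin(t) - 42.71445)/(4.04*sin(t)^2 + 0.59*sin(t) + 2.64)^3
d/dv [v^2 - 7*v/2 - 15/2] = 2*v - 7/2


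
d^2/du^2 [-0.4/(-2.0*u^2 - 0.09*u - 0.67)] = (-3.2*u^2 - 0.144*u + 0.4*(4.0*u + 0.09)*(8.0*u + 0.18) - 1.072)/(2.0*u^2 + 0.09*u + 0.67)^3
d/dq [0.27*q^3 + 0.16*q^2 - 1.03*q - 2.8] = 0.81*q^2 + 0.32*q - 1.03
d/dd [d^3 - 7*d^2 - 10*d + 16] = 3*d^2 - 14*d - 10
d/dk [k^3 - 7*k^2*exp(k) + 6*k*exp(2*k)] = -7*k^2*exp(k) + 3*k^2 + 12*k*exp(2*k) - 14*k*exp(k) + 6*exp(2*k)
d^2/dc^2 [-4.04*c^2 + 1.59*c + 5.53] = -8.08000000000000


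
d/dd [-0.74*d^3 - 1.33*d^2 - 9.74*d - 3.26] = -2.22*d^2 - 2.66*d - 9.74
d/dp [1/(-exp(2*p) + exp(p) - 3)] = (2*exp(p) - 1)*exp(p)/(exp(2*p) - exp(p) + 3)^2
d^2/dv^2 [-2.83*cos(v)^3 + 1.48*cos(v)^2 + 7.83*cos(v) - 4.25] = -5.7075*cos(v) - 2.96*cos(2*v) + 6.3675*cos(3*v)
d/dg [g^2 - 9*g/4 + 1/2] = 2*g - 9/4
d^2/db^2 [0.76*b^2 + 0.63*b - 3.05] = 1.52000000000000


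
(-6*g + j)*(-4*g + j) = 24*g^2 - 10*g*j + j^2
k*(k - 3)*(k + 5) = k^3 + 2*k^2 - 15*k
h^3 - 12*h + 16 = (h - 2)^2*(h + 4)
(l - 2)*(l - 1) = l^2 - 3*l + 2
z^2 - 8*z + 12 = (z - 6)*(z - 2)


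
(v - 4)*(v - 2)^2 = v^3 - 8*v^2 + 20*v - 16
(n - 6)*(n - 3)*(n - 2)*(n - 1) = n^4 - 12*n^3 + 47*n^2 - 72*n + 36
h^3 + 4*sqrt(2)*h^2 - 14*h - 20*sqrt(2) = (h - 2*sqrt(2))*(h + sqrt(2))*(h + 5*sqrt(2))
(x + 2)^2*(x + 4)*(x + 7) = x^4 + 15*x^3 + 76*x^2 + 156*x + 112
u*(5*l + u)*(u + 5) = 5*l*u^2 + 25*l*u + u^3 + 5*u^2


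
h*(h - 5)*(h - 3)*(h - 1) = h^4 - 9*h^3 + 23*h^2 - 15*h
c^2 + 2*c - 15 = (c - 3)*(c + 5)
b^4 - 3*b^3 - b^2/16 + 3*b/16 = b*(b - 3)*(b - 1/4)*(b + 1/4)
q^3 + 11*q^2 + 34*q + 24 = (q + 1)*(q + 4)*(q + 6)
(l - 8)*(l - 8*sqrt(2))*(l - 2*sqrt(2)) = l^3 - 10*sqrt(2)*l^2 - 8*l^2 + 32*l + 80*sqrt(2)*l - 256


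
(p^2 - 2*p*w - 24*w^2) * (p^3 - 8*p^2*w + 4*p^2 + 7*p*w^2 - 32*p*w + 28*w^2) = p^5 - 10*p^4*w + 4*p^4 - p^3*w^2 - 40*p^3*w + 178*p^2*w^3 - 4*p^2*w^2 - 168*p*w^4 + 712*p*w^3 - 672*w^4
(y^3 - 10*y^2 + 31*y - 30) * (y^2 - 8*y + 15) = y^5 - 18*y^4 + 126*y^3 - 428*y^2 + 705*y - 450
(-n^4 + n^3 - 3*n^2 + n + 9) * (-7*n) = 7*n^5 - 7*n^4 + 21*n^3 - 7*n^2 - 63*n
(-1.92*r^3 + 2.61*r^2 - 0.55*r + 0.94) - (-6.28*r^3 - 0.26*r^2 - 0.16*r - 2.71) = 4.36*r^3 + 2.87*r^2 - 0.39*r + 3.65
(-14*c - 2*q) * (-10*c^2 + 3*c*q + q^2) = 140*c^3 - 22*c^2*q - 20*c*q^2 - 2*q^3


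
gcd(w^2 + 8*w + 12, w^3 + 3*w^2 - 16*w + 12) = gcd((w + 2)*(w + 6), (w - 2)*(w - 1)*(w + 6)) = w + 6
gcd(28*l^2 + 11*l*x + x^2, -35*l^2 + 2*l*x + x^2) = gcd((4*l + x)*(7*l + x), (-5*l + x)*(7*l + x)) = 7*l + x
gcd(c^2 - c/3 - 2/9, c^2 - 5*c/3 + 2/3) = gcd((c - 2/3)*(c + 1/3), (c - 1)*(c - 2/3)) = c - 2/3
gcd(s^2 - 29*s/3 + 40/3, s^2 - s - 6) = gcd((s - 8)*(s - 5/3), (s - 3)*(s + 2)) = 1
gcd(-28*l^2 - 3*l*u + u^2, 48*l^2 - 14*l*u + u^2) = 1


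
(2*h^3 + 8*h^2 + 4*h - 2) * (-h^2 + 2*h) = -2*h^5 - 4*h^4 + 12*h^3 + 10*h^2 - 4*h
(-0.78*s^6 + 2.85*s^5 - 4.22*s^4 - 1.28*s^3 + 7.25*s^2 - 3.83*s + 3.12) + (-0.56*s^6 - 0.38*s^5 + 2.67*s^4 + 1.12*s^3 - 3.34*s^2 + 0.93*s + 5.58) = -1.34*s^6 + 2.47*s^5 - 1.55*s^4 - 0.16*s^3 + 3.91*s^2 - 2.9*s + 8.7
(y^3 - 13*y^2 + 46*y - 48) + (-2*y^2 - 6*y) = y^3 - 15*y^2 + 40*y - 48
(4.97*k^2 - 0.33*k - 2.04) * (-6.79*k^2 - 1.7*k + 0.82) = -33.7463*k^4 - 6.2083*k^3 + 18.488*k^2 + 3.1974*k - 1.6728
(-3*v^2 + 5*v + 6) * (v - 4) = -3*v^3 + 17*v^2 - 14*v - 24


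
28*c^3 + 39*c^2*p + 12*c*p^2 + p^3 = (c + p)*(4*c + p)*(7*c + p)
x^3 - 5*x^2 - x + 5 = (x - 5)*(x - 1)*(x + 1)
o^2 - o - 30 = (o - 6)*(o + 5)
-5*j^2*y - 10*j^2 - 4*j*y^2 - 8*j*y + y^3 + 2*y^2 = (-5*j + y)*(j + y)*(y + 2)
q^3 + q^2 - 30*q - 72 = (q - 6)*(q + 3)*(q + 4)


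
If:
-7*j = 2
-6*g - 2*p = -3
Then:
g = 1/2 - p/3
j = -2/7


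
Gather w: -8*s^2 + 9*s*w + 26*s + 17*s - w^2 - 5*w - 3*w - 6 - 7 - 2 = -8*s^2 + 43*s - w^2 + w*(9*s - 8) - 15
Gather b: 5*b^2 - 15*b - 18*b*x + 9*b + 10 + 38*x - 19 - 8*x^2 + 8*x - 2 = 5*b^2 + b*(-18*x - 6) - 8*x^2 + 46*x - 11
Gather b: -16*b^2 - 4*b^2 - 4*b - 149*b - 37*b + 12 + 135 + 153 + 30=-20*b^2 - 190*b + 330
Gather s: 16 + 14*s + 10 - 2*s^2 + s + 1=-2*s^2 + 15*s + 27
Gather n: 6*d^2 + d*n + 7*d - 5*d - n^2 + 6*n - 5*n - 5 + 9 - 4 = 6*d^2 + 2*d - n^2 + n*(d + 1)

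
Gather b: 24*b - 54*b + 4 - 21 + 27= 10 - 30*b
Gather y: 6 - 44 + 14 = -24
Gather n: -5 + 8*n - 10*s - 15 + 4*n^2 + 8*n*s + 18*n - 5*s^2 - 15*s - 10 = 4*n^2 + n*(8*s + 26) - 5*s^2 - 25*s - 30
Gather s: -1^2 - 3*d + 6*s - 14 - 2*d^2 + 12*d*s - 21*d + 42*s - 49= -2*d^2 - 24*d + s*(12*d + 48) - 64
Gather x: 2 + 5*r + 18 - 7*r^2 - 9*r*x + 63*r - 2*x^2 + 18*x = -7*r^2 + 68*r - 2*x^2 + x*(18 - 9*r) + 20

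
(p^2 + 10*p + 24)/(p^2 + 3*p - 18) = (p + 4)/(p - 3)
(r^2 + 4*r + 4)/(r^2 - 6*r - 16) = (r + 2)/(r - 8)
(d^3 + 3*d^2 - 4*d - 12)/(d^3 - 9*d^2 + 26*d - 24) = (d^2 + 5*d + 6)/(d^2 - 7*d + 12)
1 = 1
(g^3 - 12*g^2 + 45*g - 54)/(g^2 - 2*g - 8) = (-g^3 + 12*g^2 - 45*g + 54)/(-g^2 + 2*g + 8)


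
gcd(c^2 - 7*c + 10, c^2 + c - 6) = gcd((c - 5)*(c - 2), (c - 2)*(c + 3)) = c - 2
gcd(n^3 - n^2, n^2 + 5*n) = n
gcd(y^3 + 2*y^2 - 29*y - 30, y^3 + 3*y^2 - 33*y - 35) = y^2 - 4*y - 5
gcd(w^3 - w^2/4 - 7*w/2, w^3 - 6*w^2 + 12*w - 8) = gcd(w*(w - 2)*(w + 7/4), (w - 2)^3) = w - 2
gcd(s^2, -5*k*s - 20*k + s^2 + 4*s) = 1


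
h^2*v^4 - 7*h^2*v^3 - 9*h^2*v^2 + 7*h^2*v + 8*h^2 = (v - 8)*(v - 1)*(h*v + h)^2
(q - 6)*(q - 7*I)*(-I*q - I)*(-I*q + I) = -q^4 + 6*q^3 + 7*I*q^3 + q^2 - 42*I*q^2 - 6*q - 7*I*q + 42*I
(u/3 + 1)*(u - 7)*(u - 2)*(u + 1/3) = u^4/3 - 17*u^3/9 - 5*u^2 + 113*u/9 + 14/3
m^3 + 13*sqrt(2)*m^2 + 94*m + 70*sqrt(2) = (m + sqrt(2))*(m + 5*sqrt(2))*(m + 7*sqrt(2))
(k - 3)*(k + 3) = k^2 - 9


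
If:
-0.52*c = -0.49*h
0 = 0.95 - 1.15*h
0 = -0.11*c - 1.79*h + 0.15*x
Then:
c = 0.78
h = 0.83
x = 10.43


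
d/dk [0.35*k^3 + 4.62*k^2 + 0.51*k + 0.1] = 1.05*k^2 + 9.24*k + 0.51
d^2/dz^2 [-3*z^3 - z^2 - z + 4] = -18*z - 2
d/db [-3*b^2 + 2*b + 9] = 2 - 6*b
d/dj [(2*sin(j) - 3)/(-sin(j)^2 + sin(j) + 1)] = (-6*sin(j) - 2*cos(j)^2 + 7)*cos(j)/(sin(j) + cos(j)^2)^2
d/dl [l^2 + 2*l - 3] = 2*l + 2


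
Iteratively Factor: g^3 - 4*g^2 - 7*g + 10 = (g - 5)*(g^2 + g - 2) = (g - 5)*(g - 1)*(g + 2)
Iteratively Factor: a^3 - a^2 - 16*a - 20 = (a + 2)*(a^2 - 3*a - 10) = (a - 5)*(a + 2)*(a + 2)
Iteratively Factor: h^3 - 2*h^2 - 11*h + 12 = (h + 3)*(h^2 - 5*h + 4) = (h - 1)*(h + 3)*(h - 4)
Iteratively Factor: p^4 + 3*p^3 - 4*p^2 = (p)*(p^3 + 3*p^2 - 4*p) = p^2*(p^2 + 3*p - 4) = p^2*(p - 1)*(p + 4)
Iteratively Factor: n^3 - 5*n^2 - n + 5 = (n + 1)*(n^2 - 6*n + 5) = (n - 1)*(n + 1)*(n - 5)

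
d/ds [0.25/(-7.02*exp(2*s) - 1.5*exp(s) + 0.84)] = (3.51*exp(s) + 0.375)*exp(s)/(7.02*exp(2*s) + 1.5*exp(s) - 0.84)^2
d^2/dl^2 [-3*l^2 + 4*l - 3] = -6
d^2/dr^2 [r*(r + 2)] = 2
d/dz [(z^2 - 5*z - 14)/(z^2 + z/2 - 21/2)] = 2*(11*z^2 + 14*z + 119)/(4*z^4 + 4*z^3 - 83*z^2 - 42*z + 441)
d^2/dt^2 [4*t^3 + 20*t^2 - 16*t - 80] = 24*t + 40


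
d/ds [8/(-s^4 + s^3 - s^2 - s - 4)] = 8*(4*s^3 - 3*s^2 + 2*s + 1)/(s^4 - s^3 + s^2 + s + 4)^2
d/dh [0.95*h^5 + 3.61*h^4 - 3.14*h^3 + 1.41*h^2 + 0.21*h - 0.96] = 4.75*h^4 + 14.44*h^3 - 9.42*h^2 + 2.82*h + 0.21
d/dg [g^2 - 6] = 2*g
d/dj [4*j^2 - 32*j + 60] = 8*j - 32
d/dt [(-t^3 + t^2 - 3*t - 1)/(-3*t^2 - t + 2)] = (3*t^4 + 2*t^3 - 16*t^2 - 2*t - 7)/(9*t^4 + 6*t^3 - 11*t^2 - 4*t + 4)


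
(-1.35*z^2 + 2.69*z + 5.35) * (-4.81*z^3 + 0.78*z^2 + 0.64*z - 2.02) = 6.4935*z^5 - 13.9919*z^4 - 24.4993*z^3 + 8.6216*z^2 - 2.0098*z - 10.807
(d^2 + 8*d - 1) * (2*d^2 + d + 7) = 2*d^4 + 17*d^3 + 13*d^2 + 55*d - 7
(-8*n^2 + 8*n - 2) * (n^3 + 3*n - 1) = -8*n^5 + 8*n^4 - 26*n^3 + 32*n^2 - 14*n + 2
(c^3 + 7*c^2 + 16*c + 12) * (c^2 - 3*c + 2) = c^5 + 4*c^4 - 3*c^3 - 22*c^2 - 4*c + 24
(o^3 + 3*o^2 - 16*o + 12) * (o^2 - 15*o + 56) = o^5 - 12*o^4 - 5*o^3 + 420*o^2 - 1076*o + 672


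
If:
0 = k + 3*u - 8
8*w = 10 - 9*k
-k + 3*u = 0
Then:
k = 4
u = 4/3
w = -13/4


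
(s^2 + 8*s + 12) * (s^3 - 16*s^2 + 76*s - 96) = s^5 - 8*s^4 - 40*s^3 + 320*s^2 + 144*s - 1152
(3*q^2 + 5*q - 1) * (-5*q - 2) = -15*q^3 - 31*q^2 - 5*q + 2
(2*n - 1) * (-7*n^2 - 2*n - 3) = -14*n^3 + 3*n^2 - 4*n + 3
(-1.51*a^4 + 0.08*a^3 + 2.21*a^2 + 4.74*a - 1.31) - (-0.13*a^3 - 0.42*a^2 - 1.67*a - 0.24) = -1.51*a^4 + 0.21*a^3 + 2.63*a^2 + 6.41*a - 1.07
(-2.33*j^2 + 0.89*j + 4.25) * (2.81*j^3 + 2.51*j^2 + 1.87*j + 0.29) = -6.5473*j^5 - 3.3474*j^4 + 9.8193*j^3 + 11.6561*j^2 + 8.2056*j + 1.2325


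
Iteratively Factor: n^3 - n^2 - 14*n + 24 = (n + 4)*(n^2 - 5*n + 6) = (n - 3)*(n + 4)*(n - 2)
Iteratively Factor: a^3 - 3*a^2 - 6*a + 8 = (a + 2)*(a^2 - 5*a + 4) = (a - 4)*(a + 2)*(a - 1)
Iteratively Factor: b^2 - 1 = (b + 1)*(b - 1)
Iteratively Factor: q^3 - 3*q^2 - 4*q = (q - 4)*(q^2 + q) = q*(q - 4)*(q + 1)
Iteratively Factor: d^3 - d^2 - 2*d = (d)*(d^2 - d - 2) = d*(d + 1)*(d - 2)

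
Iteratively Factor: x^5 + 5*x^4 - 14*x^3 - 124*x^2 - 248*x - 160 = (x + 4)*(x^4 + x^3 - 18*x^2 - 52*x - 40) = (x - 5)*(x + 4)*(x^3 + 6*x^2 + 12*x + 8) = (x - 5)*(x + 2)*(x + 4)*(x^2 + 4*x + 4) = (x - 5)*(x + 2)^2*(x + 4)*(x + 2)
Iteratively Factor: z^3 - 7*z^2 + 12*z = (z - 4)*(z^2 - 3*z) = z*(z - 4)*(z - 3)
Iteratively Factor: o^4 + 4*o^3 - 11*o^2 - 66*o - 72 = (o + 3)*(o^3 + o^2 - 14*o - 24) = (o + 2)*(o + 3)*(o^2 - o - 12) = (o - 4)*(o + 2)*(o + 3)*(o + 3)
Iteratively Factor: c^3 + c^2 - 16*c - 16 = (c + 1)*(c^2 - 16) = (c + 1)*(c + 4)*(c - 4)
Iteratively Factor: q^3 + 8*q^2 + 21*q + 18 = (q + 3)*(q^2 + 5*q + 6) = (q + 2)*(q + 3)*(q + 3)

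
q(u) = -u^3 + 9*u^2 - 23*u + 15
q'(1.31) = -4.57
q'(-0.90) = -41.63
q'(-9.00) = -428.00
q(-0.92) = 44.56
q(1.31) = -1.93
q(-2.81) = 172.88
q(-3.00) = 192.00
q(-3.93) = 305.09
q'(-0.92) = -42.10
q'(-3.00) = -104.00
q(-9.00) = 1680.00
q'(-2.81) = -97.27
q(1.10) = -0.74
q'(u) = -3*u^2 + 18*u - 23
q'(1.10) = -6.83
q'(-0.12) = -25.20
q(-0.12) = 17.89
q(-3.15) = 208.01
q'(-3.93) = -140.07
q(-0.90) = 43.72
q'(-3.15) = -109.47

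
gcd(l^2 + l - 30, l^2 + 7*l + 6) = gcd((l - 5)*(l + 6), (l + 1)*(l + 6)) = l + 6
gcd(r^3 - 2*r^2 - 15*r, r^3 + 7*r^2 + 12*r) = r^2 + 3*r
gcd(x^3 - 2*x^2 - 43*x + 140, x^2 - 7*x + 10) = x - 5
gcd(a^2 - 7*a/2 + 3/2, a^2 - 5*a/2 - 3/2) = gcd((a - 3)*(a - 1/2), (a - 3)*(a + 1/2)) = a - 3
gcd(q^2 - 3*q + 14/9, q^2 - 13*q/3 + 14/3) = q - 7/3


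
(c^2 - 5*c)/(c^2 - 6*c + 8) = c*(c - 5)/(c^2 - 6*c + 8)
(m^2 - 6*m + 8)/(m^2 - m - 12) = (m - 2)/(m + 3)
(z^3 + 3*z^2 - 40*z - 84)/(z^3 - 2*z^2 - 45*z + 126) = (z + 2)/(z - 3)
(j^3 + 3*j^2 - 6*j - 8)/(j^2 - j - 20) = (j^2 - j - 2)/(j - 5)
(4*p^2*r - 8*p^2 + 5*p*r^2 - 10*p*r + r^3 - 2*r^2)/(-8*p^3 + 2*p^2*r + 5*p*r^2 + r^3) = (-p*r + 2*p - r^2 + 2*r)/(2*p^2 - p*r - r^2)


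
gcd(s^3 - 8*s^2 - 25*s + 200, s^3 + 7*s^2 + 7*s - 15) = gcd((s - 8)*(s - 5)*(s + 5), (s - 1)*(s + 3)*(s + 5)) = s + 5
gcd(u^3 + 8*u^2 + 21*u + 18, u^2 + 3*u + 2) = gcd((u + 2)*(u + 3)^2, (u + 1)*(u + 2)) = u + 2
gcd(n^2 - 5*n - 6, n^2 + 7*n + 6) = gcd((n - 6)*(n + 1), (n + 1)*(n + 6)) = n + 1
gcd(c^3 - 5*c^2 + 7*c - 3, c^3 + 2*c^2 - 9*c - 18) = c - 3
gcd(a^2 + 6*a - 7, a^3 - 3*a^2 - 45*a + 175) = a + 7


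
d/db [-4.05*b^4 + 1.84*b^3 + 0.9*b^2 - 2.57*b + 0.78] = -16.2*b^3 + 5.52*b^2 + 1.8*b - 2.57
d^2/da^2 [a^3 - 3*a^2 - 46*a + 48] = 6*a - 6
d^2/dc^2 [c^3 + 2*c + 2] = 6*c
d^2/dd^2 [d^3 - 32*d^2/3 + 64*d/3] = 6*d - 64/3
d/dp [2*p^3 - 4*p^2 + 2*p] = 6*p^2 - 8*p + 2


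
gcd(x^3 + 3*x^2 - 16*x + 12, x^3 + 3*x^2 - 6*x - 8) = x - 2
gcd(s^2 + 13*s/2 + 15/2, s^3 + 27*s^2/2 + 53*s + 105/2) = s^2 + 13*s/2 + 15/2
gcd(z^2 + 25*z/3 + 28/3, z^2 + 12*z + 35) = z + 7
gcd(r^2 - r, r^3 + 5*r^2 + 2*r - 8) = r - 1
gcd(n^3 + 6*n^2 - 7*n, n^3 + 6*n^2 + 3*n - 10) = n - 1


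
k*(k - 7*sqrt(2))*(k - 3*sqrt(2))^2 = k^4 - 13*sqrt(2)*k^3 + 102*k^2 - 126*sqrt(2)*k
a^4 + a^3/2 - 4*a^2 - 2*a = a*(a - 2)*(a + 1/2)*(a + 2)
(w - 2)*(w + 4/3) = w^2 - 2*w/3 - 8/3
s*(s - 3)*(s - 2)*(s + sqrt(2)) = s^4 - 5*s^3 + sqrt(2)*s^3 - 5*sqrt(2)*s^2 + 6*s^2 + 6*sqrt(2)*s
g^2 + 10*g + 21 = (g + 3)*(g + 7)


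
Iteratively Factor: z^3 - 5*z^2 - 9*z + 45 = (z - 5)*(z^2 - 9) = (z - 5)*(z + 3)*(z - 3)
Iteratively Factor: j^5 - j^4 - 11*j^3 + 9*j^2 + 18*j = (j + 3)*(j^4 - 4*j^3 + j^2 + 6*j) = (j - 2)*(j + 3)*(j^3 - 2*j^2 - 3*j) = (j - 2)*(j + 1)*(j + 3)*(j^2 - 3*j) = (j - 3)*(j - 2)*(j + 1)*(j + 3)*(j)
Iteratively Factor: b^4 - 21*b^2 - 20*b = (b - 5)*(b^3 + 5*b^2 + 4*b) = b*(b - 5)*(b^2 + 5*b + 4) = b*(b - 5)*(b + 1)*(b + 4)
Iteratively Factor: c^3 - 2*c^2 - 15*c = (c + 3)*(c^2 - 5*c) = c*(c + 3)*(c - 5)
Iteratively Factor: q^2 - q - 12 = (q - 4)*(q + 3)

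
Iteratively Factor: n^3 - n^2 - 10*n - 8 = (n + 2)*(n^2 - 3*n - 4) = (n - 4)*(n + 2)*(n + 1)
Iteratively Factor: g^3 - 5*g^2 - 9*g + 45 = (g - 3)*(g^2 - 2*g - 15) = (g - 5)*(g - 3)*(g + 3)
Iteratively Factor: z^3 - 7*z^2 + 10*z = (z - 5)*(z^2 - 2*z) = (z - 5)*(z - 2)*(z)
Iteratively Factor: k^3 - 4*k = (k + 2)*(k^2 - 2*k) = k*(k + 2)*(k - 2)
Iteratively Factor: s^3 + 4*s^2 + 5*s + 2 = (s + 1)*(s^2 + 3*s + 2) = (s + 1)^2*(s + 2)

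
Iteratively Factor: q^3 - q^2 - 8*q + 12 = (q + 3)*(q^2 - 4*q + 4) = (q - 2)*(q + 3)*(q - 2)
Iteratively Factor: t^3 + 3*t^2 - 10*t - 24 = (t - 3)*(t^2 + 6*t + 8) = (t - 3)*(t + 4)*(t + 2)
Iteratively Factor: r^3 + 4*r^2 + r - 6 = (r - 1)*(r^2 + 5*r + 6) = (r - 1)*(r + 2)*(r + 3)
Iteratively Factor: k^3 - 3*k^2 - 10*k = (k - 5)*(k^2 + 2*k) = (k - 5)*(k + 2)*(k)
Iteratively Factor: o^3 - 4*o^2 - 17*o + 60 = (o + 4)*(o^2 - 8*o + 15) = (o - 3)*(o + 4)*(o - 5)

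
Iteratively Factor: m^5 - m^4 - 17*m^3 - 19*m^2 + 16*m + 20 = (m - 1)*(m^4 - 17*m^2 - 36*m - 20) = (m - 1)*(m + 2)*(m^3 - 2*m^2 - 13*m - 10) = (m - 1)*(m + 1)*(m + 2)*(m^2 - 3*m - 10) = (m - 1)*(m + 1)*(m + 2)^2*(m - 5)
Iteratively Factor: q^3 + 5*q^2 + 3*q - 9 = (q - 1)*(q^2 + 6*q + 9) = (q - 1)*(q + 3)*(q + 3)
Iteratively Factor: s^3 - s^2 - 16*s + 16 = (s + 4)*(s^2 - 5*s + 4) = (s - 1)*(s + 4)*(s - 4)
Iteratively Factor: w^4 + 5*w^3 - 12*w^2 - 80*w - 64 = (w + 1)*(w^3 + 4*w^2 - 16*w - 64) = (w + 1)*(w + 4)*(w^2 - 16) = (w - 4)*(w + 1)*(w + 4)*(w + 4)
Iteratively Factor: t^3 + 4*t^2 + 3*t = (t + 3)*(t^2 + t) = t*(t + 3)*(t + 1)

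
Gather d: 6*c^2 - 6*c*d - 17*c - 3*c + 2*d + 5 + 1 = 6*c^2 - 20*c + d*(2 - 6*c) + 6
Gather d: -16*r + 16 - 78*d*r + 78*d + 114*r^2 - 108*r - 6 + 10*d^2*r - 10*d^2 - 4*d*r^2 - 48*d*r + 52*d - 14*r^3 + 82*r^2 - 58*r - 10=d^2*(10*r - 10) + d*(-4*r^2 - 126*r + 130) - 14*r^3 + 196*r^2 - 182*r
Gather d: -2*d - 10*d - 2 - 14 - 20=-12*d - 36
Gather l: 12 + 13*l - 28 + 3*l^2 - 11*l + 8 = 3*l^2 + 2*l - 8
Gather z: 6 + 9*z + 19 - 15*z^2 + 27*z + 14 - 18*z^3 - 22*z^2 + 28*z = -18*z^3 - 37*z^2 + 64*z + 39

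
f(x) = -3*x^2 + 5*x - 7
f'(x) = 5 - 6*x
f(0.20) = -6.12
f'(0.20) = 3.80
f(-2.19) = -32.34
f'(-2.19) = 18.14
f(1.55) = -6.46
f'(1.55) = -4.30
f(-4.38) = -86.45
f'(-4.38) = 31.28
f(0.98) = -4.98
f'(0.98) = -0.88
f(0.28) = -5.84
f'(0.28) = 3.32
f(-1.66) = -23.57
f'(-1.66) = 14.96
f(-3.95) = -73.56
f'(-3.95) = 28.70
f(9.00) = -205.00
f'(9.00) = -49.00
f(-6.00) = -145.00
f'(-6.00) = 41.00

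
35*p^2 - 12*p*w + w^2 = (-7*p + w)*(-5*p + w)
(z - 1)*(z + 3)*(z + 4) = z^3 + 6*z^2 + 5*z - 12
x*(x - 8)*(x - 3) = x^3 - 11*x^2 + 24*x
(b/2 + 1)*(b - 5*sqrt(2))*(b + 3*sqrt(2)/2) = b^3/2 - 7*sqrt(2)*b^2/4 + b^2 - 15*b/2 - 7*sqrt(2)*b/2 - 15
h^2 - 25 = (h - 5)*(h + 5)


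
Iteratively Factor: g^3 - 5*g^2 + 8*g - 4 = (g - 2)*(g^2 - 3*g + 2) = (g - 2)^2*(g - 1)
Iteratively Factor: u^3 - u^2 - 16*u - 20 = (u + 2)*(u^2 - 3*u - 10) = (u + 2)^2*(u - 5)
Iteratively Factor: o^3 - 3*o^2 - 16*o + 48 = (o + 4)*(o^2 - 7*o + 12) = (o - 3)*(o + 4)*(o - 4)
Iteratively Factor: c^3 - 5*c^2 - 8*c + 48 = (c - 4)*(c^2 - c - 12) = (c - 4)^2*(c + 3)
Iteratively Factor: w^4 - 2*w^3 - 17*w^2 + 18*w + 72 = (w - 4)*(w^3 + 2*w^2 - 9*w - 18) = (w - 4)*(w + 3)*(w^2 - w - 6) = (w - 4)*(w + 2)*(w + 3)*(w - 3)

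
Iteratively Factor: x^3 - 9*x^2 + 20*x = (x)*(x^2 - 9*x + 20) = x*(x - 4)*(x - 5)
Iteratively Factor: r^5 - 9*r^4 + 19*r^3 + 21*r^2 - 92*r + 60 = (r - 3)*(r^4 - 6*r^3 + r^2 + 24*r - 20) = (r - 3)*(r + 2)*(r^3 - 8*r^2 + 17*r - 10) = (r - 5)*(r - 3)*(r + 2)*(r^2 - 3*r + 2) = (r - 5)*(r - 3)*(r - 2)*(r + 2)*(r - 1)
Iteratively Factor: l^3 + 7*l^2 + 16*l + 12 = (l + 3)*(l^2 + 4*l + 4) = (l + 2)*(l + 3)*(l + 2)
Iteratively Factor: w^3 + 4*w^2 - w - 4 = (w - 1)*(w^2 + 5*w + 4) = (w - 1)*(w + 1)*(w + 4)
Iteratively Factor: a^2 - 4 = (a - 2)*(a + 2)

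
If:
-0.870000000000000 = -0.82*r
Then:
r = 1.06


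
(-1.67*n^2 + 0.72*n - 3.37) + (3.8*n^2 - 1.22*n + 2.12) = 2.13*n^2 - 0.5*n - 1.25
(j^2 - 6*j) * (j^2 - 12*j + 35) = j^4 - 18*j^3 + 107*j^2 - 210*j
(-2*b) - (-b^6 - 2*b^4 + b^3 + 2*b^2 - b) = b^6 + 2*b^4 - b^3 - 2*b^2 - b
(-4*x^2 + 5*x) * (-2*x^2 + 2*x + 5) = 8*x^4 - 18*x^3 - 10*x^2 + 25*x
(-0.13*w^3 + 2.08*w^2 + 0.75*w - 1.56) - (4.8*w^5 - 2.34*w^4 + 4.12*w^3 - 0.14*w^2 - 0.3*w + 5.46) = -4.8*w^5 + 2.34*w^4 - 4.25*w^3 + 2.22*w^2 + 1.05*w - 7.02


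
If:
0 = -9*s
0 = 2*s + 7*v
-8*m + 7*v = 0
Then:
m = 0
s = 0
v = 0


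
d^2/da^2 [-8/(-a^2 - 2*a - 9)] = 16*(-a^2 - 2*a + 4*(a + 1)^2 - 9)/(a^2 + 2*a + 9)^3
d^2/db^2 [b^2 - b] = 2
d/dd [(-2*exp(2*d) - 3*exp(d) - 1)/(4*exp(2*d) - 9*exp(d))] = (30*exp(2*d) + 8*exp(d) - 9)*exp(-d)/(16*exp(2*d) - 72*exp(d) + 81)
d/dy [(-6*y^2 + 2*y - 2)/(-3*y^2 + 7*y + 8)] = 6*(-6*y^2 - 18*y + 5)/(9*y^4 - 42*y^3 + y^2 + 112*y + 64)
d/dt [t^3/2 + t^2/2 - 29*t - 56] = 3*t^2/2 + t - 29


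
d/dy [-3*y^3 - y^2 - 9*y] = -9*y^2 - 2*y - 9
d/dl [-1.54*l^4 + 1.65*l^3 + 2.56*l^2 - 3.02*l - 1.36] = -6.16*l^3 + 4.95*l^2 + 5.12*l - 3.02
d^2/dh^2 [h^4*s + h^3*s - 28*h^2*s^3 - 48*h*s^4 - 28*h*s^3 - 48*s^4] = 2*s*(6*h^2 + 3*h - 28*s^2)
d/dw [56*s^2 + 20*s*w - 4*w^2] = 20*s - 8*w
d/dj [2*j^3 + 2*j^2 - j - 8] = 6*j^2 + 4*j - 1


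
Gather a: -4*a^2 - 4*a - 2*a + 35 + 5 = -4*a^2 - 6*a + 40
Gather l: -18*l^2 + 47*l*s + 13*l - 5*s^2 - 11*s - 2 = -18*l^2 + l*(47*s + 13) - 5*s^2 - 11*s - 2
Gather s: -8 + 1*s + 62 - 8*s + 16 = 70 - 7*s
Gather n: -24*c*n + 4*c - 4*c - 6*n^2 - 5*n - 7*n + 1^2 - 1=-6*n^2 + n*(-24*c - 12)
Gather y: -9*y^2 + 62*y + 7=-9*y^2 + 62*y + 7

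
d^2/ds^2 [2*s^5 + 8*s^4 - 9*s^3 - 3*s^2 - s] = 40*s^3 + 96*s^2 - 54*s - 6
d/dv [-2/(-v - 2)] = -2/(v + 2)^2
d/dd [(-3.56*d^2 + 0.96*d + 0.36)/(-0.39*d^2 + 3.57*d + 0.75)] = (-12.3348*d^2 - 5.0592*d - 0.5652)/(0.1521*d^4 - 2.7846*d^3 + 12.1599*d^2 + 5.355*d + 0.5625)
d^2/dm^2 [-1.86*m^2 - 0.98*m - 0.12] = -3.72000000000000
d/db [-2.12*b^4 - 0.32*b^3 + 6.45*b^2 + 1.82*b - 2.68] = -8.48*b^3 - 0.96*b^2 + 12.9*b + 1.82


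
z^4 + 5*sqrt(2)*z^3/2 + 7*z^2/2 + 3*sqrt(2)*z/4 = z*(z + sqrt(2)/2)^2*(z + 3*sqrt(2)/2)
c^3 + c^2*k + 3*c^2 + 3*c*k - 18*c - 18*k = (c - 3)*(c + 6)*(c + k)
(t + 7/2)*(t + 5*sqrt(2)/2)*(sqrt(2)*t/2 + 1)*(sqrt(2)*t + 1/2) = t^4 + 7*t^3/2 + 15*sqrt(2)*t^3/4 + 27*t^2/4 + 105*sqrt(2)*t^2/8 + 5*sqrt(2)*t/4 + 189*t/8 + 35*sqrt(2)/8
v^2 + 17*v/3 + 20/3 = (v + 5/3)*(v + 4)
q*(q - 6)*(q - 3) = q^3 - 9*q^2 + 18*q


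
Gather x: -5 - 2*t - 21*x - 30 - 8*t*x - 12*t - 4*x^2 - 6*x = -14*t - 4*x^2 + x*(-8*t - 27) - 35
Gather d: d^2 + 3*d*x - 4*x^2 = d^2 + 3*d*x - 4*x^2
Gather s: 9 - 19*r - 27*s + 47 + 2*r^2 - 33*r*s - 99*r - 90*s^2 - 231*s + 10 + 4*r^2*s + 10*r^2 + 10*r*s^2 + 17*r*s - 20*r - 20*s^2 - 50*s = 12*r^2 - 138*r + s^2*(10*r - 110) + s*(4*r^2 - 16*r - 308) + 66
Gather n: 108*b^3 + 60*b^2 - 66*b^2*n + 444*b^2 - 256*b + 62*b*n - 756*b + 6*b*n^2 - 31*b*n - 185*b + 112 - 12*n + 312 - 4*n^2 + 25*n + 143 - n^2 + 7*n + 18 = 108*b^3 + 504*b^2 - 1197*b + n^2*(6*b - 5) + n*(-66*b^2 + 31*b + 20) + 585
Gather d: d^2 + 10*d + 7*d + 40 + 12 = d^2 + 17*d + 52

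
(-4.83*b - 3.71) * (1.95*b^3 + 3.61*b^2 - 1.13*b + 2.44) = -9.4185*b^4 - 24.6708*b^3 - 7.9352*b^2 - 7.5929*b - 9.0524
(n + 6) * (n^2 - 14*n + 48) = n^3 - 8*n^2 - 36*n + 288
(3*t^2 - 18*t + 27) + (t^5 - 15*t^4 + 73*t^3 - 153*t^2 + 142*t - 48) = t^5 - 15*t^4 + 73*t^3 - 150*t^2 + 124*t - 21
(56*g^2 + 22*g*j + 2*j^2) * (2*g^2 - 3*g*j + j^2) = 112*g^4 - 124*g^3*j - 6*g^2*j^2 + 16*g*j^3 + 2*j^4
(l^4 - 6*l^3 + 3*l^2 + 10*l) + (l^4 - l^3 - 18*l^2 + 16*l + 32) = 2*l^4 - 7*l^3 - 15*l^2 + 26*l + 32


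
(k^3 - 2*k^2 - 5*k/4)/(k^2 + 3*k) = (k^2 - 2*k - 5/4)/(k + 3)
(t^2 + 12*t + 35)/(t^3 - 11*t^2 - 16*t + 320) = (t + 7)/(t^2 - 16*t + 64)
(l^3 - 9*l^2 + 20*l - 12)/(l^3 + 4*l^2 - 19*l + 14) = (l - 6)/(l + 7)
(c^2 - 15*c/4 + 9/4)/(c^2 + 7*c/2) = (4*c^2 - 15*c + 9)/(2*c*(2*c + 7))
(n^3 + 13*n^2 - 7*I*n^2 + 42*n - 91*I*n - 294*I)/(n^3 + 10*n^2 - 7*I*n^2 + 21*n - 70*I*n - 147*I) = (n + 6)/(n + 3)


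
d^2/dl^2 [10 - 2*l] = 0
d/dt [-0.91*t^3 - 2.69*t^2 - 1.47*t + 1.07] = -2.73*t^2 - 5.38*t - 1.47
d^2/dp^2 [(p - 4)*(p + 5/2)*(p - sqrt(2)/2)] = 6*p - 3 - sqrt(2)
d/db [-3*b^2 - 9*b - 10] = -6*b - 9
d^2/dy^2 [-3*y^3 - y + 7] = -18*y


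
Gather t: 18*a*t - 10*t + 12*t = t*(18*a + 2)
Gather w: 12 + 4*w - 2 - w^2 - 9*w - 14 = -w^2 - 5*w - 4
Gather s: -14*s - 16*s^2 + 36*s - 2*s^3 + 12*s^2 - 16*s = -2*s^3 - 4*s^2 + 6*s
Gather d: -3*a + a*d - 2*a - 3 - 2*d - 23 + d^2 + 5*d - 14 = -5*a + d^2 + d*(a + 3) - 40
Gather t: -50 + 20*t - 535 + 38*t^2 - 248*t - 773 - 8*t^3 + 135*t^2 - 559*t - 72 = -8*t^3 + 173*t^2 - 787*t - 1430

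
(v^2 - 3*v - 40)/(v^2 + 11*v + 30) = (v - 8)/(v + 6)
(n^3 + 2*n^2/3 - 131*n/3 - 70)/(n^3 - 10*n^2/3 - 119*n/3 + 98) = (3*n + 5)/(3*n - 7)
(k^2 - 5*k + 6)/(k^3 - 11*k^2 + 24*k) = (k - 2)/(k*(k - 8))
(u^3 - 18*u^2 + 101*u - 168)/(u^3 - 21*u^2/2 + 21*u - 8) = 2*(u^2 - 10*u + 21)/(2*u^2 - 5*u + 2)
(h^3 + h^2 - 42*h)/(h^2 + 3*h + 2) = h*(h^2 + h - 42)/(h^2 + 3*h + 2)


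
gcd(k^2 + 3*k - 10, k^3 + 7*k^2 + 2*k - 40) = k^2 + 3*k - 10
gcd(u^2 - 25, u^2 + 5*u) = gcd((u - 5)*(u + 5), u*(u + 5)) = u + 5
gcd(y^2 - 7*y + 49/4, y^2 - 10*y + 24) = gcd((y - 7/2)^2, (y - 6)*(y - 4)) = 1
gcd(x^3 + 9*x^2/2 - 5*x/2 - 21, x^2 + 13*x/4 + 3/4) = x + 3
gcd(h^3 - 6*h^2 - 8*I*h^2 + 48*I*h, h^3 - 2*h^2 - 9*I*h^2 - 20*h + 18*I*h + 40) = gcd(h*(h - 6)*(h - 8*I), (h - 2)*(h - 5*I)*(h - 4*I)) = 1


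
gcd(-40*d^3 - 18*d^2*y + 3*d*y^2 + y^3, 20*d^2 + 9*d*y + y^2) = 5*d + y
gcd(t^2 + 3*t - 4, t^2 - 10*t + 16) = 1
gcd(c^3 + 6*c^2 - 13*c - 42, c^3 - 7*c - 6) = c^2 - c - 6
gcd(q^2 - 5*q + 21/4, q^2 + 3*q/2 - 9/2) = q - 3/2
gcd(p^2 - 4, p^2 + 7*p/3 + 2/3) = p + 2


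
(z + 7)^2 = z^2 + 14*z + 49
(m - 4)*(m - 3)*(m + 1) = m^3 - 6*m^2 + 5*m + 12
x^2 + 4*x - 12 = (x - 2)*(x + 6)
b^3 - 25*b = b*(b - 5)*(b + 5)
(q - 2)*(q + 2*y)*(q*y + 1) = q^3*y + 2*q^2*y^2 - 2*q^2*y + q^2 - 4*q*y^2 + 2*q*y - 2*q - 4*y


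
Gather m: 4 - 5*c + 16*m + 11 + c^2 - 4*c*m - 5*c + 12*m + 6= c^2 - 10*c + m*(28 - 4*c) + 21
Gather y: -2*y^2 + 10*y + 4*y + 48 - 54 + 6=-2*y^2 + 14*y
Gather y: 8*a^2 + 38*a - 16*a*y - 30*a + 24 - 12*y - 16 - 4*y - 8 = 8*a^2 + 8*a + y*(-16*a - 16)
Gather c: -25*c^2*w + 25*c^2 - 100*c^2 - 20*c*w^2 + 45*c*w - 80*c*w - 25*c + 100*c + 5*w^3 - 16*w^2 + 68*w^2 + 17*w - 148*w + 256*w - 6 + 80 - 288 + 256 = c^2*(-25*w - 75) + c*(-20*w^2 - 35*w + 75) + 5*w^3 + 52*w^2 + 125*w + 42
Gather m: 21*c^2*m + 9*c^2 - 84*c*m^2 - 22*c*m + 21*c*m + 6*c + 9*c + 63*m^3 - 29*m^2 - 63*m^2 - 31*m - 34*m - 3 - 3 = 9*c^2 + 15*c + 63*m^3 + m^2*(-84*c - 92) + m*(21*c^2 - c - 65) - 6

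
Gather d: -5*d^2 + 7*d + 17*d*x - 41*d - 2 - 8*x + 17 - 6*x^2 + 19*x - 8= -5*d^2 + d*(17*x - 34) - 6*x^2 + 11*x + 7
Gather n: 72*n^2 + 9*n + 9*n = 72*n^2 + 18*n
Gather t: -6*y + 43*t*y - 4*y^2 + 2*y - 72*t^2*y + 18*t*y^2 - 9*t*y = -72*t^2*y + t*(18*y^2 + 34*y) - 4*y^2 - 4*y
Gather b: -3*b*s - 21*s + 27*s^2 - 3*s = -3*b*s + 27*s^2 - 24*s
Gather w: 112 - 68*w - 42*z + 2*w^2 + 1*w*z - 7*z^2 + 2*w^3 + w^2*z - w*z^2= 2*w^3 + w^2*(z + 2) + w*(-z^2 + z - 68) - 7*z^2 - 42*z + 112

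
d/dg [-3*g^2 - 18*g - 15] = -6*g - 18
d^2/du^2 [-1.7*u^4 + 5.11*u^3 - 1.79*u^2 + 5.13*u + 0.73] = -20.4*u^2 + 30.66*u - 3.58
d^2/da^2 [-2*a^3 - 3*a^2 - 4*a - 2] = -12*a - 6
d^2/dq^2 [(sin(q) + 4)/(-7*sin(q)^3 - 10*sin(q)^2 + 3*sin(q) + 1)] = (196*sin(q)^7 + 1974*sin(q)^6 + 2970*sin(q)^5 - 1219*sin(q)^4 - 4770*sin(q)^3 - 1787*sin(q)^2 + 481*sin(q) - 146)/(7*sin(q)^3 + 10*sin(q)^2 - 3*sin(q) - 1)^3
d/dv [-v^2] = -2*v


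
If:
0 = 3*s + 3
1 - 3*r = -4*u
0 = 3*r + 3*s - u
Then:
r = 11/9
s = -1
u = 2/3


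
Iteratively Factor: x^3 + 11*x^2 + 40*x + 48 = (x + 3)*(x^2 + 8*x + 16) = (x + 3)*(x + 4)*(x + 4)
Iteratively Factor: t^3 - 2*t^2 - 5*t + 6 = (t + 2)*(t^2 - 4*t + 3) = (t - 3)*(t + 2)*(t - 1)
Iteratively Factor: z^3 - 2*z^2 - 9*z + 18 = (z - 2)*(z^2 - 9) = (z - 2)*(z + 3)*(z - 3)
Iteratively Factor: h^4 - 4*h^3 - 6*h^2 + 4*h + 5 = (h - 1)*(h^3 - 3*h^2 - 9*h - 5) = (h - 1)*(h + 1)*(h^2 - 4*h - 5) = (h - 1)*(h + 1)^2*(h - 5)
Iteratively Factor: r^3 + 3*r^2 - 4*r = (r)*(r^2 + 3*r - 4) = r*(r + 4)*(r - 1)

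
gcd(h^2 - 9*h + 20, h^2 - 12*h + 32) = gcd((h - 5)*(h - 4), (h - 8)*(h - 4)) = h - 4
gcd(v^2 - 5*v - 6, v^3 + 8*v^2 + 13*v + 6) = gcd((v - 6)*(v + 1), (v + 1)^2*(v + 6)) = v + 1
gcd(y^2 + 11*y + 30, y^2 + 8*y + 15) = y + 5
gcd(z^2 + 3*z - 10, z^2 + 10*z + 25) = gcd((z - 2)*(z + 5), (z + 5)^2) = z + 5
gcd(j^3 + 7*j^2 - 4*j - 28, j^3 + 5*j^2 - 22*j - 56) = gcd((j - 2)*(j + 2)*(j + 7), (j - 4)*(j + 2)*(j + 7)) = j^2 + 9*j + 14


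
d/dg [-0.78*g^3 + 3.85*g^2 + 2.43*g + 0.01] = -2.34*g^2 + 7.7*g + 2.43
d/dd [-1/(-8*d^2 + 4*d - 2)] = (1 - 4*d)/(4*d^2 - 2*d + 1)^2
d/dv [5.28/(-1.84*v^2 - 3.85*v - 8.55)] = (19.4304*v + 20.328)/(1.84*v^2 + 3.85*v + 8.55)^2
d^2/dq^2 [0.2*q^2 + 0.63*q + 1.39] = 0.400000000000000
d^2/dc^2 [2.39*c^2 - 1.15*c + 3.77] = 4.78000000000000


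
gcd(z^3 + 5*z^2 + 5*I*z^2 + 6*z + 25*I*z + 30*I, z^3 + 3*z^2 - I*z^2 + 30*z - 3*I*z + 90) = z^2 + z*(3 + 5*I) + 15*I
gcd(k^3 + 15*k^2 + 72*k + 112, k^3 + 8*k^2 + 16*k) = k^2 + 8*k + 16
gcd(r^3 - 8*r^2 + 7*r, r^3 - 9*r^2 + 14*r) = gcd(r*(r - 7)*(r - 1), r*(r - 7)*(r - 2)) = r^2 - 7*r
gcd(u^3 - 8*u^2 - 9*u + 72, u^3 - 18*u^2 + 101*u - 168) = u^2 - 11*u + 24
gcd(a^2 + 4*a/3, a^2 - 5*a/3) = a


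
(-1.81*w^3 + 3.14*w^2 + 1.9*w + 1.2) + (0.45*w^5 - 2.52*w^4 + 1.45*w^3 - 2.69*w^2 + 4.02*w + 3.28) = 0.45*w^5 - 2.52*w^4 - 0.36*w^3 + 0.45*w^2 + 5.92*w + 4.48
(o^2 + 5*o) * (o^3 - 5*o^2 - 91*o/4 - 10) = o^5 - 191*o^3/4 - 495*o^2/4 - 50*o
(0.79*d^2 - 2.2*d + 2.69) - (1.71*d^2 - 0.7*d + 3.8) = -0.92*d^2 - 1.5*d - 1.11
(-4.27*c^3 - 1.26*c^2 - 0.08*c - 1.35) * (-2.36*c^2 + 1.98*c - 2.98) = 10.0772*c^5 - 5.481*c^4 + 10.4186*c^3 + 6.7824*c^2 - 2.4346*c + 4.023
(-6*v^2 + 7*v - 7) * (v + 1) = -6*v^3 + v^2 - 7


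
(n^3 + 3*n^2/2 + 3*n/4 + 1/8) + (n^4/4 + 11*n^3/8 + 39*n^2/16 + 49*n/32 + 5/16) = n^4/4 + 19*n^3/8 + 63*n^2/16 + 73*n/32 + 7/16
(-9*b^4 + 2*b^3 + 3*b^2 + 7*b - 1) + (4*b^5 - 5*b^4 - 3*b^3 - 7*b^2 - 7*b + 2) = 4*b^5 - 14*b^4 - b^3 - 4*b^2 + 1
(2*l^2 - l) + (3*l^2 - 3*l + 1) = 5*l^2 - 4*l + 1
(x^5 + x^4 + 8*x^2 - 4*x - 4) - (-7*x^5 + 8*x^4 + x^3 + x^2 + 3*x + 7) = 8*x^5 - 7*x^4 - x^3 + 7*x^2 - 7*x - 11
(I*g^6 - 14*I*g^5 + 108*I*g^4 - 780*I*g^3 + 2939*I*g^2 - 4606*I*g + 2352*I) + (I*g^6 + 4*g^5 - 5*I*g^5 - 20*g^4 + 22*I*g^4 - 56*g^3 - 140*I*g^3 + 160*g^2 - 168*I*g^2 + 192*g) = 2*I*g^6 + 4*g^5 - 19*I*g^5 - 20*g^4 + 130*I*g^4 - 56*g^3 - 920*I*g^3 + 160*g^2 + 2771*I*g^2 + 192*g - 4606*I*g + 2352*I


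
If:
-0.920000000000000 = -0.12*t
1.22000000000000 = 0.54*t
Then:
No Solution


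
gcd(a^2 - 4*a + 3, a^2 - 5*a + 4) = a - 1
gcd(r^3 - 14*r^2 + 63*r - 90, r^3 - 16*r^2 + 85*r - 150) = r^2 - 11*r + 30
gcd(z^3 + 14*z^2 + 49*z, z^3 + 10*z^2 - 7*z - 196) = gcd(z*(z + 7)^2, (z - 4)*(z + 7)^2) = z^2 + 14*z + 49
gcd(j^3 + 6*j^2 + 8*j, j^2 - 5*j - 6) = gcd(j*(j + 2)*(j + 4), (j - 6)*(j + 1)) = 1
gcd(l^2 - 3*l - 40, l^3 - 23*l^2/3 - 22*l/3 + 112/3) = l - 8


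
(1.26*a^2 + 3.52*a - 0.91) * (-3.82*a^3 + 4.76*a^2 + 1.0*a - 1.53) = -4.8132*a^5 - 7.4488*a^4 + 21.4914*a^3 - 2.7394*a^2 - 6.2956*a + 1.3923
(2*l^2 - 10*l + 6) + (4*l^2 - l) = 6*l^2 - 11*l + 6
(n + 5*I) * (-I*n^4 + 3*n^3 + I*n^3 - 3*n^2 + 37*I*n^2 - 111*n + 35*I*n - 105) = -I*n^5 + 8*n^4 + I*n^4 - 8*n^3 + 52*I*n^3 - 296*n^2 + 20*I*n^2 - 280*n - 555*I*n - 525*I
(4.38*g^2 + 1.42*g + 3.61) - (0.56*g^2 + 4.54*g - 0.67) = 3.82*g^2 - 3.12*g + 4.28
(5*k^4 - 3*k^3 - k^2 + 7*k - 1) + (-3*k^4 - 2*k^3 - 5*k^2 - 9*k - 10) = 2*k^4 - 5*k^3 - 6*k^2 - 2*k - 11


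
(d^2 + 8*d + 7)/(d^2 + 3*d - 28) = (d + 1)/(d - 4)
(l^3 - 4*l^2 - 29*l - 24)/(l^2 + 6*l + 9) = (l^2 - 7*l - 8)/(l + 3)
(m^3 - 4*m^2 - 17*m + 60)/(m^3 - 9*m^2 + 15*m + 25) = (m^2 + m - 12)/(m^2 - 4*m - 5)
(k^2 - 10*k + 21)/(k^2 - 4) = (k^2 - 10*k + 21)/(k^2 - 4)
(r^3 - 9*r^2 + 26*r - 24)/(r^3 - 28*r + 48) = (r - 3)/(r + 6)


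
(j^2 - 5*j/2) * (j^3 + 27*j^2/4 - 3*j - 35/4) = j^5 + 17*j^4/4 - 159*j^3/8 - 5*j^2/4 + 175*j/8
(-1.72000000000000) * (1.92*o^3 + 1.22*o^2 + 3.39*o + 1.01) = -3.3024*o^3 - 2.0984*o^2 - 5.8308*o - 1.7372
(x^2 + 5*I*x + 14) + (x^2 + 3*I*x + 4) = 2*x^2 + 8*I*x + 18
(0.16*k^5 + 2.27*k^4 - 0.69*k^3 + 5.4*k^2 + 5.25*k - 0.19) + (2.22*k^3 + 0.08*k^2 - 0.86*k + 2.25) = 0.16*k^5 + 2.27*k^4 + 1.53*k^3 + 5.48*k^2 + 4.39*k + 2.06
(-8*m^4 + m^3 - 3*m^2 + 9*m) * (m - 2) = -8*m^5 + 17*m^4 - 5*m^3 + 15*m^2 - 18*m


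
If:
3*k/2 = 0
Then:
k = 0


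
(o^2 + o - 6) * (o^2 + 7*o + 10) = o^4 + 8*o^3 + 11*o^2 - 32*o - 60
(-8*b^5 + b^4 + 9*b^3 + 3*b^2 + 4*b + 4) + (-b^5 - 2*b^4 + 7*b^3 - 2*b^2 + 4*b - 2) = -9*b^5 - b^4 + 16*b^3 + b^2 + 8*b + 2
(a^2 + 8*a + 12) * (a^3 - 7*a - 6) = a^5 + 8*a^4 + 5*a^3 - 62*a^2 - 132*a - 72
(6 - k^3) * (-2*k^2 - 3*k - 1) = 2*k^5 + 3*k^4 + k^3 - 12*k^2 - 18*k - 6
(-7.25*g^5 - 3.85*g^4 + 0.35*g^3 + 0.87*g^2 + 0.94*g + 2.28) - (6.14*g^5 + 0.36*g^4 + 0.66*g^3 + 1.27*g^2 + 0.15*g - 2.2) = -13.39*g^5 - 4.21*g^4 - 0.31*g^3 - 0.4*g^2 + 0.79*g + 4.48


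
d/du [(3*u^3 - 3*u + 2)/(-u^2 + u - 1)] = (3*(1 - 3*u^2)*(u^2 - u + 1) + (2*u - 1)*(3*u^3 - 3*u + 2))/(u^2 - u + 1)^2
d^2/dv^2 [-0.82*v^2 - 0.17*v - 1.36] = -1.64000000000000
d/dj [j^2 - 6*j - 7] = 2*j - 6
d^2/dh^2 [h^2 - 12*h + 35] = 2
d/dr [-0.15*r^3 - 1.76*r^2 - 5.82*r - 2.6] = -0.45*r^2 - 3.52*r - 5.82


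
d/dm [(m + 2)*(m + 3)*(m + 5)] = 3*m^2 + 20*m + 31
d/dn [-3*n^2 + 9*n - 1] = 9 - 6*n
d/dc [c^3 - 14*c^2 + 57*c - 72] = 3*c^2 - 28*c + 57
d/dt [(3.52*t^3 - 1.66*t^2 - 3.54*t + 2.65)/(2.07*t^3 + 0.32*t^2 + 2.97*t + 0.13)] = (4.5626*t^4 + 35.5644*t^3 - 18.8811*t^2 - 2.1276*t - 8.3307)/(4.2849*t^6 + 1.3248*t^5 + 12.3982*t^4 + 2.439*t^3 + 8.9041*t^2 + 0.7722*t + 0.0169)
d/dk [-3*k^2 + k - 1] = 1 - 6*k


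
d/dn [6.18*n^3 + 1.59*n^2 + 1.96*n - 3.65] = 18.54*n^2 + 3.18*n + 1.96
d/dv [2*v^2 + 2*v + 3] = 4*v + 2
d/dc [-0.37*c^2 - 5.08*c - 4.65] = -0.74*c - 5.08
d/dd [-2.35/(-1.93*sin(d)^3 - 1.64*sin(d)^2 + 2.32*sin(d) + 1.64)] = (-13.6065*sin(d)^2 - 7.708*sin(d) + 5.452)*cos(d)/(1.93*sin(d)^3 + 1.64*sin(d)^2 - 2.32*sin(d) - 1.64)^2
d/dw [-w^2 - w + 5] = -2*w - 1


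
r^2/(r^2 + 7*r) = r/(r + 7)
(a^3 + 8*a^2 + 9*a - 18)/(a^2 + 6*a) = a + 2 - 3/a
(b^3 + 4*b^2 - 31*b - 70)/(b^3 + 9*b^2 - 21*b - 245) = (b + 2)/(b + 7)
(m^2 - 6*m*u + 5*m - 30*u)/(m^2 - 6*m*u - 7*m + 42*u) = (m + 5)/(m - 7)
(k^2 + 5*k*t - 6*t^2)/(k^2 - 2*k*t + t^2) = (-k - 6*t)/(-k + t)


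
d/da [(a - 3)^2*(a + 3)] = 3*(a - 3)*(a + 1)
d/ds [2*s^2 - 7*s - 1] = 4*s - 7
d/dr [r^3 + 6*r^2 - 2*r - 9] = 3*r^2 + 12*r - 2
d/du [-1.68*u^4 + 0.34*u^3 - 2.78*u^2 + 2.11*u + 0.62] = -6.72*u^3 + 1.02*u^2 - 5.56*u + 2.11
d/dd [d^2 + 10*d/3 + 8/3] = 2*d + 10/3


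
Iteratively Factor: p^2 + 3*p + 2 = (p + 1)*(p + 2)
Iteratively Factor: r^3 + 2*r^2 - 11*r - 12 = (r - 3)*(r^2 + 5*r + 4) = (r - 3)*(r + 1)*(r + 4)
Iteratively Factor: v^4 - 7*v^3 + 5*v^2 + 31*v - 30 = (v - 1)*(v^3 - 6*v^2 - v + 30) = (v - 5)*(v - 1)*(v^2 - v - 6) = (v - 5)*(v - 1)*(v + 2)*(v - 3)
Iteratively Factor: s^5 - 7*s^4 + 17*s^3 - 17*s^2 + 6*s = (s)*(s^4 - 7*s^3 + 17*s^2 - 17*s + 6) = s*(s - 1)*(s^3 - 6*s^2 + 11*s - 6) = s*(s - 1)^2*(s^2 - 5*s + 6) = s*(s - 3)*(s - 1)^2*(s - 2)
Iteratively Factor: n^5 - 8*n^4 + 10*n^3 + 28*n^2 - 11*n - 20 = (n - 4)*(n^4 - 4*n^3 - 6*n^2 + 4*n + 5) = (n - 4)*(n + 1)*(n^3 - 5*n^2 - n + 5) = (n - 5)*(n - 4)*(n + 1)*(n^2 - 1) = (n - 5)*(n - 4)*(n + 1)^2*(n - 1)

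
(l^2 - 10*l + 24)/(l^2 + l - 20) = (l - 6)/(l + 5)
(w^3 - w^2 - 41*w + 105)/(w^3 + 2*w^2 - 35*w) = (w - 3)/w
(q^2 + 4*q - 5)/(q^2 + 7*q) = (q^2 + 4*q - 5)/(q*(q + 7))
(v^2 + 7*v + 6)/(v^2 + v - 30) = (v + 1)/(v - 5)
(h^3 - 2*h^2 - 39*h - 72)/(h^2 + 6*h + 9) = h - 8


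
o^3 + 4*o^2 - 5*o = o*(o - 1)*(o + 5)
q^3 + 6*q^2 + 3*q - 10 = (q - 1)*(q + 2)*(q + 5)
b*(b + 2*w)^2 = b^3 + 4*b^2*w + 4*b*w^2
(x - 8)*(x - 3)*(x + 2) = x^3 - 9*x^2 + 2*x + 48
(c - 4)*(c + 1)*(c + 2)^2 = c^4 + c^3 - 12*c^2 - 28*c - 16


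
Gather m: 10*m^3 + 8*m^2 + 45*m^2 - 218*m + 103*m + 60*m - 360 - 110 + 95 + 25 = 10*m^3 + 53*m^2 - 55*m - 350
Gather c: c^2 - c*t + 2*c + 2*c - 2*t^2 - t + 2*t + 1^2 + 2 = c^2 + c*(4 - t) - 2*t^2 + t + 3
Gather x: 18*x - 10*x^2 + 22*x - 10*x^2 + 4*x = -20*x^2 + 44*x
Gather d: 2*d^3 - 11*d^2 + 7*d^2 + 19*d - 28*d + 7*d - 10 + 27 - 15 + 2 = 2*d^3 - 4*d^2 - 2*d + 4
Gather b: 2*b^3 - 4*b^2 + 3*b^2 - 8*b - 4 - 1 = 2*b^3 - b^2 - 8*b - 5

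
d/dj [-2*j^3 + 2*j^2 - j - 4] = -6*j^2 + 4*j - 1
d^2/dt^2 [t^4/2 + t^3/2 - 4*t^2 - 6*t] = 6*t^2 + 3*t - 8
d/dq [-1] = 0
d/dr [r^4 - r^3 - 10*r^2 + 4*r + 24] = 4*r^3 - 3*r^2 - 20*r + 4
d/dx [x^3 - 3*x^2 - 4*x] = 3*x^2 - 6*x - 4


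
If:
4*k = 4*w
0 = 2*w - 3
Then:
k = 3/2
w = 3/2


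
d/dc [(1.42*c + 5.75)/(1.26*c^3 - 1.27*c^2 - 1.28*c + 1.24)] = (-3.5784*c^3 - 19.9316*c^2 + 14.605*c + 9.1208)/(1.5876*c^6 - 3.2004*c^5 - 1.6127*c^4 + 6.376*c^3 - 1.5112*c^2 - 3.1744*c + 1.5376)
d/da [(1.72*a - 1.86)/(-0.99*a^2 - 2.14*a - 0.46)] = (1.7028*a^2 - 3.6828*a - 4.7716)/(0.9801*a^4 + 4.2372*a^3 + 5.4904*a^2 + 1.9688*a + 0.2116)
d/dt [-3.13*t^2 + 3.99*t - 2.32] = 3.99 - 6.26*t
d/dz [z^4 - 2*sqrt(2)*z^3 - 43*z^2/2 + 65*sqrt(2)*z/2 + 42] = 4*z^3 - 6*sqrt(2)*z^2 - 43*z + 65*sqrt(2)/2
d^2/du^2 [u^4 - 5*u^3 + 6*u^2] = 12*u^2 - 30*u + 12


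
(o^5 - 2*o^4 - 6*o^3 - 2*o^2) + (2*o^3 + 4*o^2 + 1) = o^5 - 2*o^4 - 4*o^3 + 2*o^2 + 1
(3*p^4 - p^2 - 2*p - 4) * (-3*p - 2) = -9*p^5 - 6*p^4 + 3*p^3 + 8*p^2 + 16*p + 8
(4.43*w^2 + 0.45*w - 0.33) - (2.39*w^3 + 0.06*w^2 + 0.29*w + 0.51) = -2.39*w^3 + 4.37*w^2 + 0.16*w - 0.84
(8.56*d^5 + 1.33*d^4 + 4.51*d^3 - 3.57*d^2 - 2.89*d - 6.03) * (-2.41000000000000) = -20.6296*d^5 - 3.2053*d^4 - 10.8691*d^3 + 8.6037*d^2 + 6.9649*d + 14.5323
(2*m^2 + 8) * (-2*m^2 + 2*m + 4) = -4*m^4 + 4*m^3 - 8*m^2 + 16*m + 32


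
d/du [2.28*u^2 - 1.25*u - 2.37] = 4.56*u - 1.25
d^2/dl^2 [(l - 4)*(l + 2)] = 2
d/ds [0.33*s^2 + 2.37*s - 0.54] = 0.66*s + 2.37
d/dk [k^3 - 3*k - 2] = 3*k^2 - 3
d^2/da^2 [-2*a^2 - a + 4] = -4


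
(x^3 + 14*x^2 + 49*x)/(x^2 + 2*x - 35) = x*(x + 7)/(x - 5)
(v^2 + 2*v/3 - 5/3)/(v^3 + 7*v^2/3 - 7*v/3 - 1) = (3*v + 5)/(3*v^2 + 10*v + 3)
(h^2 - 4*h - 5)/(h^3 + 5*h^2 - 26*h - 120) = (h + 1)/(h^2 + 10*h + 24)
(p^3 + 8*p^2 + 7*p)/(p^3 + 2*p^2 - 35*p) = (p + 1)/(p - 5)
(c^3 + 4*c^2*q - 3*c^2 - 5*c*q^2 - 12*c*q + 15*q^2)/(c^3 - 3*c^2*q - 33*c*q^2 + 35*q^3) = (3 - c)/(-c + 7*q)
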